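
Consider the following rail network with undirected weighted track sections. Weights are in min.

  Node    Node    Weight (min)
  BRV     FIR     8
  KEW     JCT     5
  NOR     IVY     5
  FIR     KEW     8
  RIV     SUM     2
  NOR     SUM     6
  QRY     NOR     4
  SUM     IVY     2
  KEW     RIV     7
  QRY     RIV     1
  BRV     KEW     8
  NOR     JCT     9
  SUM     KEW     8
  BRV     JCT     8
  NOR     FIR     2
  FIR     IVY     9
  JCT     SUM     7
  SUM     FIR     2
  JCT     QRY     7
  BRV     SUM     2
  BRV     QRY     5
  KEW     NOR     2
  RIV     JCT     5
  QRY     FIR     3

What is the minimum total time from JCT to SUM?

7 min

Shortest distances from JCT:
JCT: 0
KEW: 5  (via JCT)
RIV: 5  (via JCT)
QRY: 6  (via RIV)
SUM: 7  (via JCT)
Shortest route: JCT–SUM = 7 min.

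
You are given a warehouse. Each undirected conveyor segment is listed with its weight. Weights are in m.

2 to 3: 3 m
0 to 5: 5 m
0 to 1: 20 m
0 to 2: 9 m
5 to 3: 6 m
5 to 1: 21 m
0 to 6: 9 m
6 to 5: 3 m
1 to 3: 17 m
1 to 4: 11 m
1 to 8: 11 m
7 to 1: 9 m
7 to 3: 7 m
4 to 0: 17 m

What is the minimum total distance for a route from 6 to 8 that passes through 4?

Shortest 6→4: 6 → 5 → 0 → 4 = 25
Best 4 to 8: 4 → 1 → 8 costing 22
Total via 4: 25 + 22 = 47 m.

47 m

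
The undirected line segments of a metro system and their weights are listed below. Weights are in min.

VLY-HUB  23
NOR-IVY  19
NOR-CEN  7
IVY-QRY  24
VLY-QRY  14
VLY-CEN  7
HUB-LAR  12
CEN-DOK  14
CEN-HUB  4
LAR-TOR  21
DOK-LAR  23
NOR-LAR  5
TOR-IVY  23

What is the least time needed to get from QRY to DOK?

35 min

Running Dijkstra from QRY:
QRY: 0
VLY: 14  (via QRY)
CEN: 21  (via VLY)
IVY: 24  (via QRY)
HUB: 25  (via CEN)
NOR: 28  (via CEN)
LAR: 33  (via NOR)
DOK: 35  (via CEN)
Shortest route: QRY → VLY → CEN → DOK = 35 min.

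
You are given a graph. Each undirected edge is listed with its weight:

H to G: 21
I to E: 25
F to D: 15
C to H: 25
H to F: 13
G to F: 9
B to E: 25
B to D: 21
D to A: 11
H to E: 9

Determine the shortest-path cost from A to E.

Candidate routes:
A–D–F–G–H–E: 11+15+9+21+9 = 65
A–D–B–E: 11+21+25 = 57
A–D–F–H–E: 11+15+13+9 = 48
The minimum is 48 via A–D–F–H–E.

48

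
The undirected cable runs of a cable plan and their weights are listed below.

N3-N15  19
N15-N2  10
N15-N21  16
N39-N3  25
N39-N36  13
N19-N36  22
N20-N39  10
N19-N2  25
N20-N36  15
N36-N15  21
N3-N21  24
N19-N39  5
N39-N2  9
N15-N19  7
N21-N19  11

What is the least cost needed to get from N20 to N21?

26

Candidate routes:
N20 - N39 - N2 - N15 - N21: 10+9+10+16 = 45
N20 - N39 - N19 - N21: 10+5+11 = 26
N20 - N36 - N39 - N19 - N21: 15+13+5+11 = 44
N20 - N39 - N19 - N15 - N21: 10+5+7+16 = 38
Cheapest is N20 - N39 - N19 - N21 at 26.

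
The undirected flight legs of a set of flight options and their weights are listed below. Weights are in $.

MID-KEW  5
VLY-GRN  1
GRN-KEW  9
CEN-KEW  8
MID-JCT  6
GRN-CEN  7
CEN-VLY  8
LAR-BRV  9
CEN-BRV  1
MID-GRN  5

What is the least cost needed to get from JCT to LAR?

$28

Running Dijkstra from JCT:
JCT: 0
MID: 6  (via JCT)
KEW: 11  (via MID)
GRN: 11  (via MID)
VLY: 12  (via GRN)
CEN: 18  (via GRN)
BRV: 19  (via CEN)
LAR: 28  (via BRV)
Shortest route: JCT–MID–GRN–CEN–BRV–LAR = $28.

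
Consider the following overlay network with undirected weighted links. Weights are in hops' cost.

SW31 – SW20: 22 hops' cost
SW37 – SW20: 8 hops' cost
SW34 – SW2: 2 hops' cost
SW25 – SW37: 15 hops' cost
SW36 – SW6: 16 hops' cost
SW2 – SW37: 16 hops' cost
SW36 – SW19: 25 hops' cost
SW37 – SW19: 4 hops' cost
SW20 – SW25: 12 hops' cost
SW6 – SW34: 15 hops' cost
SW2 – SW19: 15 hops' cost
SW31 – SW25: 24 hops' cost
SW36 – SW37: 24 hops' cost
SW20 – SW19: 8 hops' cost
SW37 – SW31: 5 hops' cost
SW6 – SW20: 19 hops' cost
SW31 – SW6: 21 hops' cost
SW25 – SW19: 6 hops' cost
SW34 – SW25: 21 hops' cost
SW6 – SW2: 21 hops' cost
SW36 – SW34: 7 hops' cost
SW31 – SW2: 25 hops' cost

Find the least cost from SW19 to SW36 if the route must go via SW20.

40 hops' cost

Best SW19 to SW20: SW19–SW20 costing 8
Shortest SW20→SW36: SW20–SW37–SW36 = 32
Total via SW20: 8 + 32 = 40 hops' cost.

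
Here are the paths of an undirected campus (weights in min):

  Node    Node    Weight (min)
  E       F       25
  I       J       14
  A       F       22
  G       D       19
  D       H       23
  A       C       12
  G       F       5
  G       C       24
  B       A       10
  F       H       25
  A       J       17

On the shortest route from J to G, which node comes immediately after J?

A

Candidate routes:
J - A - F - H - D - G: 17+22+25+23+19 = 106
J - A - C - G: 17+12+24 = 53
J - A - F - G: 17+22+5 = 44
The minimum is 44 min via J - A - F - G.
So from J the first move is to A.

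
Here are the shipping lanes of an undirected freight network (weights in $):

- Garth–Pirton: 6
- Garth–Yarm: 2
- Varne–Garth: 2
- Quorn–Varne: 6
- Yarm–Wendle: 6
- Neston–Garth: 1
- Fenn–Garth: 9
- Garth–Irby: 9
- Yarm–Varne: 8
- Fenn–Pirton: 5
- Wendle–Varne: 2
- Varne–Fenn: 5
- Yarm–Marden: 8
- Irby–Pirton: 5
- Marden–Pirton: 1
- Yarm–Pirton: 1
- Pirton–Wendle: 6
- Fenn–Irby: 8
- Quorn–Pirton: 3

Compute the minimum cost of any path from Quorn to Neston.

Running Dijkstra from Quorn:
Quorn: 0
Pirton: 3  (via Quorn)
Yarm: 4  (via Pirton)
Marden: 4  (via Pirton)
Varne: 6  (via Quorn)
Garth: 6  (via Yarm)
Neston: 7  (via Garth)
Shortest route: Quorn–Pirton–Yarm–Garth–Neston = $7.

$7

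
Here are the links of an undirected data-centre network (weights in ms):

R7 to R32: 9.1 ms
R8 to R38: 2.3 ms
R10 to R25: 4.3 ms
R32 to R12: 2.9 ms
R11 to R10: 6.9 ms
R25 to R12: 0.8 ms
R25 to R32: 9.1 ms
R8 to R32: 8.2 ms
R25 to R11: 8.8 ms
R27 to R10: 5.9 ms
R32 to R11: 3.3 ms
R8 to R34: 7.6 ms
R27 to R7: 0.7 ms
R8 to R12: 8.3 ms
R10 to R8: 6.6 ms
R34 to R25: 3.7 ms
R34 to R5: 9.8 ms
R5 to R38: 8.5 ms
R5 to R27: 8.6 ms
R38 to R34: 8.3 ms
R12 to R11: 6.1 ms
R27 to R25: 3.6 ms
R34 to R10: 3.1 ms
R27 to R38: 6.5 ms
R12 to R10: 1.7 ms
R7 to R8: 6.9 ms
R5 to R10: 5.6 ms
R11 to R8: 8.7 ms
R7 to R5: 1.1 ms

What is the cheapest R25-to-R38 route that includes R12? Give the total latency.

Best R25 to R12: R25 → R12 costing 0.8
Best R12 to R38: R12 → R8 → R38 costing 10.6
Total via R12: 0.8 + 10.6 = 11.4 ms.

11.4 ms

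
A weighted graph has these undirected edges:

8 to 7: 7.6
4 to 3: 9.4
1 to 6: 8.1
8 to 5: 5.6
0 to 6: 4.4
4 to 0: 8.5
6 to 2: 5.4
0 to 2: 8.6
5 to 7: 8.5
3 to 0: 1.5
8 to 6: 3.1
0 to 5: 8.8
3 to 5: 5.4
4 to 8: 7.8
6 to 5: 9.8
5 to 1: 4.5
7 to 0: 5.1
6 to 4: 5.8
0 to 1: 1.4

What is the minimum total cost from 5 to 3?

5.4

Shortest distances from 5:
5: 0
1: 4.5  (via 5)
3: 5.4  (via 5)
Shortest route: 5–3 = 5.4.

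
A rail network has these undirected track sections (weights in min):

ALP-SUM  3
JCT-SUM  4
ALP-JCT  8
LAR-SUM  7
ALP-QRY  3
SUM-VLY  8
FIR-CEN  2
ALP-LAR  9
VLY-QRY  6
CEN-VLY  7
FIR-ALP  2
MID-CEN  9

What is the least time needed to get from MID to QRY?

16 min

Candidate routes:
MID–CEN–VLY–SUM–ALP–QRY: 9+7+8+3+3 = 30
MID–CEN–FIR–ALP–QRY: 9+2+2+3 = 16
MID–CEN–VLY–QRY: 9+7+6 = 22
The minimum is 16 min via MID–CEN–FIR–ALP–QRY.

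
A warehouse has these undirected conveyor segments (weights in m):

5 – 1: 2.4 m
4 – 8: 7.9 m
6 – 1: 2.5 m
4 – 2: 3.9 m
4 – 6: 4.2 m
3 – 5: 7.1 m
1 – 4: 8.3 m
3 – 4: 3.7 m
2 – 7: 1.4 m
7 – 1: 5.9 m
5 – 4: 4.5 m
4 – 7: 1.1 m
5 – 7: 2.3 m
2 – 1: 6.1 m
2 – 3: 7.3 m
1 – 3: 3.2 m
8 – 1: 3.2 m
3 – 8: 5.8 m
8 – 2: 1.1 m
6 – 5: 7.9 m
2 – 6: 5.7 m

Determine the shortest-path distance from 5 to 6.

Enumerating some paths:
5 - 7 - 4 - 6: 2.3+1.1+4.2 = 7.6
5 - 1 - 6: 2.4+2.5 = 4.9
5 - 4 - 6: 4.5+4.2 = 8.7
5 - 6: 7.9 = 7.9
The minimum is 4.9 m via 5 - 1 - 6.

4.9 m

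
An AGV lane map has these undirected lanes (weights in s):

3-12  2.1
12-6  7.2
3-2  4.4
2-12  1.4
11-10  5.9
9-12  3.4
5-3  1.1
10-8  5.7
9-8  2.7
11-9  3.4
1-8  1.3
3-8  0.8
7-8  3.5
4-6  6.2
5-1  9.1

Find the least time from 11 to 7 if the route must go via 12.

Best 11 to 12: 11 → 9 → 12 costing 6.8
Shortest 12→7: 12 → 3 → 8 → 7 = 6.4
Total via 12: 6.8 + 6.4 = 13.2 s.

13.2 s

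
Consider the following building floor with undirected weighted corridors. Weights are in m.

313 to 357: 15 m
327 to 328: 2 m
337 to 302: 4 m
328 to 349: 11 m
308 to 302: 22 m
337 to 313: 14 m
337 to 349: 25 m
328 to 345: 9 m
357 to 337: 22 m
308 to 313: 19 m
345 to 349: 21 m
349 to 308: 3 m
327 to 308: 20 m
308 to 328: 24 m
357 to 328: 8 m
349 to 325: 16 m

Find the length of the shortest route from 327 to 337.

32 m

Candidate routes:
327 - 328 - 349 - 337: 2+11+25 = 38
327 - 328 - 357 - 337: 2+8+22 = 32
Cheapest is 327 - 328 - 357 - 337 at 32 m.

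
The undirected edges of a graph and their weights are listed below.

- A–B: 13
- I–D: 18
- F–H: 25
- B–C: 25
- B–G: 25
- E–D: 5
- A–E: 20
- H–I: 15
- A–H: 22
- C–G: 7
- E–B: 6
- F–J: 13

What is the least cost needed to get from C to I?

Compare a few routes:
C → B → E → D → I: 25+6+5+18 = 54
C → G → B → E → D → I: 7+25+6+5+18 = 61
Cheapest is C → B → E → D → I at 54.

54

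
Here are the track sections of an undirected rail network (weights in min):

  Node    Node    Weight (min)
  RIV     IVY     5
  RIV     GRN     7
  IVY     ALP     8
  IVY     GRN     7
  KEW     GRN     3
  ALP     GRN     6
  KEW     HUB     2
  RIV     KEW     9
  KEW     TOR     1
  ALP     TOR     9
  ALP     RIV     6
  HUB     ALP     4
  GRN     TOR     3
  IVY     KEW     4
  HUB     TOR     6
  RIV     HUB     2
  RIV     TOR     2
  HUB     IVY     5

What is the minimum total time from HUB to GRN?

Compare a few routes:
HUB - RIV - TOR - GRN: 2+2+3 = 7
HUB - KEW - TOR - GRN: 2+1+3 = 6
HUB - RIV - TOR - KEW - GRN: 2+2+1+3 = 8
HUB - KEW - GRN: 2+3 = 5
Cheapest is HUB - KEW - GRN at 5 min.

5 min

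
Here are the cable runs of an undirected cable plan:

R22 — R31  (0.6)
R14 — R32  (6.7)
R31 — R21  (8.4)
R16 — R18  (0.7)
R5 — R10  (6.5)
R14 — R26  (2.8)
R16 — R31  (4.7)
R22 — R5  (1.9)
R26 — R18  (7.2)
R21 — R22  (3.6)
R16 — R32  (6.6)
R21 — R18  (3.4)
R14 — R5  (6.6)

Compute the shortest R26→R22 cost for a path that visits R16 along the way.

13.2

Shortest R26→R16: R26–R18–R16 = 7.9
Best R16 to R22: R16–R31–R22 costing 5.3
Total via R16: 7.9 + 5.3 = 13.2.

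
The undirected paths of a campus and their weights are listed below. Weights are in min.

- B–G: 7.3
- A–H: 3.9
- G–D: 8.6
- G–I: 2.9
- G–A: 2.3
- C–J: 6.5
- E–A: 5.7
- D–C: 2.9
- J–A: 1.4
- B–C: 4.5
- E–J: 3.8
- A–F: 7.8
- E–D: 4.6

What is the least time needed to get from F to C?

Candidate routes:
F–A–J–E–D–C: 7.8+1.4+3.8+4.6+2.9 = 20.5
F–A–J–C: 7.8+1.4+6.5 = 15.7
F–A–E–D–C: 7.8+5.7+4.6+2.9 = 21
F–A–G–D–C: 7.8+2.3+8.6+2.9 = 21.6
Cheapest is F–A–J–C at 15.7 min.

15.7 min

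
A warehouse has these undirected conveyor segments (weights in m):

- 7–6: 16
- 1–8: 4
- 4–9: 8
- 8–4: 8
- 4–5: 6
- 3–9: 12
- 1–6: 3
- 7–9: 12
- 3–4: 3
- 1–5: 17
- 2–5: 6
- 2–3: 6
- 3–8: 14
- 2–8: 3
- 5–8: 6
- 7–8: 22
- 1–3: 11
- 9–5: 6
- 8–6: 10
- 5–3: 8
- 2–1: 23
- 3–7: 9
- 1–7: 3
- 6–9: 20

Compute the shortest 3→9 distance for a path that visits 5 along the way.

14 m

Shortest 3→5: 3 → 5 = 8
Best 5 to 9: 5 → 9 costing 6
Total via 5: 8 + 6 = 14 m.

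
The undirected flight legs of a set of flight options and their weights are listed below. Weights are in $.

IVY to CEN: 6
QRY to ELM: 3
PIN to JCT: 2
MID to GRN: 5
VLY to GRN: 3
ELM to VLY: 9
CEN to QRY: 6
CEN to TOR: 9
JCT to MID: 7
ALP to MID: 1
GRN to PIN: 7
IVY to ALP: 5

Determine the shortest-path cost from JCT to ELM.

$21

Enumerating some paths:
JCT - MID - GRN - VLY - ELM: 7+5+3+9 = 24
JCT - PIN - GRN - VLY - ELM: 2+7+3+9 = 21
Cheapest is JCT - PIN - GRN - VLY - ELM at $21.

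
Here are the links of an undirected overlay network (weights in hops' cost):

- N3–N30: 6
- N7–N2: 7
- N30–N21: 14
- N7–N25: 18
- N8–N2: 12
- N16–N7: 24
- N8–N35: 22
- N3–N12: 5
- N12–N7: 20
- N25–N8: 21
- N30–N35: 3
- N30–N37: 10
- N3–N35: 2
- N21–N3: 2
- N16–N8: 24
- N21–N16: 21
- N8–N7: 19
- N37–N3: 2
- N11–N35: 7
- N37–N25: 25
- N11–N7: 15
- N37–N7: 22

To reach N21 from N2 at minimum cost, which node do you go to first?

Candidate routes:
N2–N7–N37–N3–N21: 7+22+2+2 = 33
N2–N7–N12–N3–N21: 7+20+5+2 = 34
The minimum is 33 hops' cost via N2–N7–N37–N3–N21.
So from N2 the first move is to N7.

N7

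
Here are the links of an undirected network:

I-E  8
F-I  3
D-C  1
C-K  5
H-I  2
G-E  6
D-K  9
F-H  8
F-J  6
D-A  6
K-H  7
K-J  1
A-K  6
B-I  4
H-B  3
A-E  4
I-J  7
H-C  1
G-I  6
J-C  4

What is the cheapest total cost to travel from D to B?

5

Candidate routes:
D - C - H - B: 1+1+3 = 5
D - C - H - I - B: 1+1+2+4 = 8
The minimum is 5 via D - C - H - B.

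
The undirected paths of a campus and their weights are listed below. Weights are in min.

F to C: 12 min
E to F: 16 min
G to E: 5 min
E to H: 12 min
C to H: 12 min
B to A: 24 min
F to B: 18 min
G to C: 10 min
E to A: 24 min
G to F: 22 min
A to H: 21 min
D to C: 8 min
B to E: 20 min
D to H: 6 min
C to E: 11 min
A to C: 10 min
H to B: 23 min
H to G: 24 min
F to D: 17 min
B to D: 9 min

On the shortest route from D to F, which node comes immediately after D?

F

Enumerating some paths:
D - F: 17 = 17
D - C - F: 8+12 = 20
Cheapest is D - F at 17 min.
So from D the first move is to F.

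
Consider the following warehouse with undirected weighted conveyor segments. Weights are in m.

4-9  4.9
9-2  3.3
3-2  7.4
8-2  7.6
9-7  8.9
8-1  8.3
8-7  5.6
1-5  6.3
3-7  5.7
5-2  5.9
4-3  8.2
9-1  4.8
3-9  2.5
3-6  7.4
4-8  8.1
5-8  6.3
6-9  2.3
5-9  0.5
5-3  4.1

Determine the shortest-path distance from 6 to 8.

9.1 m

Settle nodes by increasing distance from 6:
6: 0
9: 2.3  (via 6)
5: 2.8  (via 9)
3: 4.8  (via 9)
2: 5.6  (via 9)
1: 7.1  (via 9)
4: 7.2  (via 9)
8: 9.1  (via 5)
Shortest route: 6–9–5–8 = 9.1 m.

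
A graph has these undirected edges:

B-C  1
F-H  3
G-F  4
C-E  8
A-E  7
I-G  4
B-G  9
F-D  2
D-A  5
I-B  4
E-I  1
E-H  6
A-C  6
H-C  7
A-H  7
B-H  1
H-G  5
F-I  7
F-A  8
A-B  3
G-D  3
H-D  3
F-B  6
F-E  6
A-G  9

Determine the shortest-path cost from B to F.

Compare a few routes:
B–H–D–F: 1+3+2 = 6
B–H–F: 1+3 = 4
B–F: 6 = 6
Cheapest is B–H–F at 4.

4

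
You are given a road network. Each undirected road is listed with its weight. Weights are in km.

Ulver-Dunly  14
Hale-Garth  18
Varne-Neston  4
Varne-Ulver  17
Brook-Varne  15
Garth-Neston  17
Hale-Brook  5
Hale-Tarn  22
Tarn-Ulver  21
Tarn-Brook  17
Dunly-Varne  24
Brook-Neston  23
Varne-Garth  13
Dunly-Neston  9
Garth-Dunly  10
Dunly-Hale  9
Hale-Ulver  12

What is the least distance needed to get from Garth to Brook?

Settle nodes by increasing distance from Garth:
Garth: 0
Dunly: 10  (via Garth)
Varne: 13  (via Garth)
Neston: 17  (via Garth)
Hale: 18  (via Garth)
Brook: 23  (via Hale)
Shortest route: Garth–Hale–Brook = 23 km.

23 km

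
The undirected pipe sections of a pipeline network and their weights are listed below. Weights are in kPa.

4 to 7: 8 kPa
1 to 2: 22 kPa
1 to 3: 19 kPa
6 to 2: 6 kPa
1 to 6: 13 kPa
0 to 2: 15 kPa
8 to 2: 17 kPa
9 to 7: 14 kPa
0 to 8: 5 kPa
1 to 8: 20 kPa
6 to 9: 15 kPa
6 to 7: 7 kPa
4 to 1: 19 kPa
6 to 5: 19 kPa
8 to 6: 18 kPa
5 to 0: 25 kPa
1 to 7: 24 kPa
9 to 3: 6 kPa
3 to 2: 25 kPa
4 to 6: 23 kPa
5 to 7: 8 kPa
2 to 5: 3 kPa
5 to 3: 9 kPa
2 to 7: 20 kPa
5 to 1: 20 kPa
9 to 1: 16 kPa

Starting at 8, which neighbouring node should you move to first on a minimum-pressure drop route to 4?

Compare a few routes:
8 → 6 → 7 → 4: 18+7+8 = 33
8 → 0 → 2 → 5 → 7 → 4: 5+15+3+8+8 = 39
8 → 2 → 6 → 7 → 4: 17+6+7+8 = 38
8 → 2 → 5 → 7 → 4: 17+3+8+8 = 36
Cheapest is 8 → 6 → 7 → 4 at 33 kPa.
So from 8 the first move is to 6.

6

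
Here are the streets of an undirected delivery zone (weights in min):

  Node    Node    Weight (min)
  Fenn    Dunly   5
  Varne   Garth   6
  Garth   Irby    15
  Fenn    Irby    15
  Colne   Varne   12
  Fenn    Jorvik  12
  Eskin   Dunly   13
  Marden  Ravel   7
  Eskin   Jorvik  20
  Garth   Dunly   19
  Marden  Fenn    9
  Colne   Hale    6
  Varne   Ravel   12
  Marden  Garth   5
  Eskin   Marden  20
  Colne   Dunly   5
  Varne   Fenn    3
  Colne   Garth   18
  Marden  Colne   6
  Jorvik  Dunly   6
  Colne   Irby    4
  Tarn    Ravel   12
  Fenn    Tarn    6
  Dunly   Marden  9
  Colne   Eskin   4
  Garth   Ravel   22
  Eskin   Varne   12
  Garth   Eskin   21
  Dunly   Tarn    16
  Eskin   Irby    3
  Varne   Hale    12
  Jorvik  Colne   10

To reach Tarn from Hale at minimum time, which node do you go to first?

Varne

Enumerating some paths:
Hale–Colne–Varne–Fenn–Tarn: 6+12+3+6 = 27
Hale–Colne–Marden–Fenn–Tarn: 6+6+9+6 = 27
Hale–Colne–Dunly–Fenn–Tarn: 6+5+5+6 = 22
Hale–Varne–Fenn–Tarn: 12+3+6 = 21
Cheapest is Hale–Varne–Fenn–Tarn at 21 min.
So from Hale the first move is to Varne.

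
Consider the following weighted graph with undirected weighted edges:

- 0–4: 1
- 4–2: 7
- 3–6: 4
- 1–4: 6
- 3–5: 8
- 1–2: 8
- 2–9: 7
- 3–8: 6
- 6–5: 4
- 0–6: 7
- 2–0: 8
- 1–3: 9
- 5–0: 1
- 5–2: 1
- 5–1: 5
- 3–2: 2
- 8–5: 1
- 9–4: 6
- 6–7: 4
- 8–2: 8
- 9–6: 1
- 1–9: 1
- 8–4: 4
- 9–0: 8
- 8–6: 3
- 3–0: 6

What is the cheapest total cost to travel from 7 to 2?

Running Dijkstra from 7:
7: 0
6: 4  (via 7)
9: 5  (via 6)
1: 6  (via 9)
8: 7  (via 6)
3: 8  (via 6)
5: 8  (via 6)
0: 9  (via 5)
2: 9  (via 5)
Shortest route: 7–6–5–2 = 9.

9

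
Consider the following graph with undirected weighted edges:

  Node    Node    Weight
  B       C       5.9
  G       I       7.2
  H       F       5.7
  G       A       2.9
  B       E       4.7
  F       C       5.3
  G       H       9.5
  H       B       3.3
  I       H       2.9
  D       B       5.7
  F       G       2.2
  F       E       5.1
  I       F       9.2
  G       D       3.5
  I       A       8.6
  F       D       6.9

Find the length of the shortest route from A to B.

12.1

Candidate routes:
A–I–H–B: 8.6+2.9+3.3 = 14.8
A–G–F–H–B: 2.9+2.2+5.7+3.3 = 14.1
A–G–D–B: 2.9+3.5+5.7 = 12.1
Cheapest is A–G–D–B at 12.1.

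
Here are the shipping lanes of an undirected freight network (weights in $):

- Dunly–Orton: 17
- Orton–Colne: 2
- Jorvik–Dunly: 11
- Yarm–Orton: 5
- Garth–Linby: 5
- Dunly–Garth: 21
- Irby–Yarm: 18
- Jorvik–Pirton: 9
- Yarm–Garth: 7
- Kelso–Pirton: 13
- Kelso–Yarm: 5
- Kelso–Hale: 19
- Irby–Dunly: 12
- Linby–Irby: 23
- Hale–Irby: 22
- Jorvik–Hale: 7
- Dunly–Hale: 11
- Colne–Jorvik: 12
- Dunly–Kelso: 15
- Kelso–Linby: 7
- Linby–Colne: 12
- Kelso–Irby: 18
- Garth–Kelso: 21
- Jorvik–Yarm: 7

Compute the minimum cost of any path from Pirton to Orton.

Shortest distances from Pirton:
Pirton: 0
Jorvik: 9  (via Pirton)
Kelso: 13  (via Pirton)
Yarm: 16  (via Jorvik)
Hale: 16  (via Jorvik)
Linby: 20  (via Kelso)
Dunly: 20  (via Jorvik)
Colne: 21  (via Jorvik)
Orton: 21  (via Yarm)
Shortest route: Pirton–Jorvik–Yarm–Orton = $21.

$21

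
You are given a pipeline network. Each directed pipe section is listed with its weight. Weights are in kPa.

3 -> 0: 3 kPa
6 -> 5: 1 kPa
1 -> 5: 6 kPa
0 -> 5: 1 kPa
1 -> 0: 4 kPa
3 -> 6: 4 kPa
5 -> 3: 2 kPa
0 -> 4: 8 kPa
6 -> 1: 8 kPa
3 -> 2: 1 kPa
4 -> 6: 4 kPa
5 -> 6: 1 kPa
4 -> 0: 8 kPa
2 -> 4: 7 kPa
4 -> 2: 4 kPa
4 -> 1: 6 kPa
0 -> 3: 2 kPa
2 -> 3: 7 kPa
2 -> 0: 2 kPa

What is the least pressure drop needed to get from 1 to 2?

7 kPa

Enumerating some paths:
1 - 0 - 5 - 3 - 2: 4+1+2+1 = 8
1 - 0 - 3 - 2: 4+2+1 = 7
1 - 5 - 3 - 2: 6+2+1 = 9
The minimum is 7 kPa via 1 - 0 - 3 - 2.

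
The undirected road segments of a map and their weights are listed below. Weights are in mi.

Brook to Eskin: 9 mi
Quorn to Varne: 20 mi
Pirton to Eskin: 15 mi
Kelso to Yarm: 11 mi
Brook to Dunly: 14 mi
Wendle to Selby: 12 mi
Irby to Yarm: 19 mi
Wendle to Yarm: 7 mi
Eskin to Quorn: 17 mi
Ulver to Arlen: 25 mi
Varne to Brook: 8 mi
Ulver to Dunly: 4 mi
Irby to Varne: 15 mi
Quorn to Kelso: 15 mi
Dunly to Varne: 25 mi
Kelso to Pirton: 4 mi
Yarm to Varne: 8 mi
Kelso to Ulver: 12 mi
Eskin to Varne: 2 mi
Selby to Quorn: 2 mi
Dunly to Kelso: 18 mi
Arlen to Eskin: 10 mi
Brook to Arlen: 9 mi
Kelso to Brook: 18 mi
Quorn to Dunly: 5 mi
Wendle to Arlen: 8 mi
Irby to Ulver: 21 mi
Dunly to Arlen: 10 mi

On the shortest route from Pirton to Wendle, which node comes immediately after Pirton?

Compare a few routes:
Pirton → Eskin → Varne → Yarm → Wendle: 15+2+8+7 = 32
Pirton → Kelso → Quorn → Selby → Wendle: 4+15+2+12 = 33
Pirton → Kelso → Yarm → Wendle: 4+11+7 = 22
The minimum is 22 mi via Pirton → Kelso → Yarm → Wendle.
So from Pirton the first move is to Kelso.

Kelso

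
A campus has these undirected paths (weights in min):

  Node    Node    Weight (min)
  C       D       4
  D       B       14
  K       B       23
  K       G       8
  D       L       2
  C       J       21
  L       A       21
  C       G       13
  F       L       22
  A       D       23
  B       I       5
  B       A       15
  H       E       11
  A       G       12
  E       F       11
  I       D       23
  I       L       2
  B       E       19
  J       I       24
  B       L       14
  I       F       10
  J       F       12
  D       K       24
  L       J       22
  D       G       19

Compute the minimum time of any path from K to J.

Shortest distances from K:
K: 0
G: 8  (via K)
A: 20  (via G)
C: 21  (via G)
B: 23  (via K)
D: 24  (via K)
L: 26  (via D)
I: 28  (via B)
F: 38  (via I)
E: 42  (via B)
J: 42  (via C)
Shortest route: K–G–C–J = 42 min.

42 min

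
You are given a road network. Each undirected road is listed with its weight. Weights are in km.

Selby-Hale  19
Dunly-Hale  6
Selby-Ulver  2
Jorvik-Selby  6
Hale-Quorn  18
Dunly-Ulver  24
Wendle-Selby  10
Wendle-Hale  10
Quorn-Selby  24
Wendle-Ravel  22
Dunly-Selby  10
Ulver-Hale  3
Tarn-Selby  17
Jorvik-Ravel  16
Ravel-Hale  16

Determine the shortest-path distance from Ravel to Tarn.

Candidate routes:
Ravel–Wendle–Selby–Tarn: 22+10+17 = 49
Ravel–Hale–Ulver–Selby–Tarn: 16+3+2+17 = 38
Ravel–Jorvik–Selby–Tarn: 16+6+17 = 39
Cheapest is Ravel–Hale–Ulver–Selby–Tarn at 38 km.

38 km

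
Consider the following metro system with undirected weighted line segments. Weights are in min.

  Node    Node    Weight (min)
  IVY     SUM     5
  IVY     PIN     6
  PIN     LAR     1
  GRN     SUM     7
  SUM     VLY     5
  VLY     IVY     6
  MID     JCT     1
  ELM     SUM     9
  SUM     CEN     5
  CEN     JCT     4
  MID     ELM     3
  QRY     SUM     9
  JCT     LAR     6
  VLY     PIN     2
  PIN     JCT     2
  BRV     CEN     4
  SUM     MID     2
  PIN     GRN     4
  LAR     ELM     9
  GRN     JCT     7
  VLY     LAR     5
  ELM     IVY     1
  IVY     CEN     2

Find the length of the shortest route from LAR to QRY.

15 min

Enumerating some paths:
LAR - JCT - MID - SUM - QRY: 6+1+2+9 = 18
LAR - PIN - VLY - SUM - QRY: 1+2+5+9 = 17
LAR - PIN - JCT - MID - SUM - QRY: 1+2+1+2+9 = 15
Cheapest is LAR - PIN - JCT - MID - SUM - QRY at 15 min.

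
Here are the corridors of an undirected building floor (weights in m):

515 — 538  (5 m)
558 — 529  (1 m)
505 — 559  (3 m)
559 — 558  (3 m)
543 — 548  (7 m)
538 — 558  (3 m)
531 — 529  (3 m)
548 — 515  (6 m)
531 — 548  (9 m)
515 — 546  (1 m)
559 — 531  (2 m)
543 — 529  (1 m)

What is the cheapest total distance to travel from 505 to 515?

14 m

Shortest distances from 505:
505: 0
559: 3  (via 505)
531: 5  (via 559)
558: 6  (via 559)
529: 7  (via 558)
543: 8  (via 529)
538: 9  (via 558)
515: 14  (via 538)
Shortest route: 505–559–558–538–515 = 14 m.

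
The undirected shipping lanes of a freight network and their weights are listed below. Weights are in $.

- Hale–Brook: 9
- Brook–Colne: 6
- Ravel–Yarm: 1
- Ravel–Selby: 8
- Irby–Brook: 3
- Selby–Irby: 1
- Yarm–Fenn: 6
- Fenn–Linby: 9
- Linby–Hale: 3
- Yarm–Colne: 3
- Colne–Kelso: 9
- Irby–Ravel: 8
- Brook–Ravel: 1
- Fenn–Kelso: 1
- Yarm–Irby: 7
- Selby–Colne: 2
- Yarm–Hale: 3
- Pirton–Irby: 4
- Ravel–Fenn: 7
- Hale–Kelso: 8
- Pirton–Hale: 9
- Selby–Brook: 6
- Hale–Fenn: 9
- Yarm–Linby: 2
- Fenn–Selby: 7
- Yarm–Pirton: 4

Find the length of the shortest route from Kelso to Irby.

$9

Compare a few routes:
Kelso → Fenn → Ravel → Brook → Irby: 1+7+1+3 = 12
Kelso → Fenn → Yarm → Ravel → Brook → Irby: 1+6+1+1+3 = 12
Kelso → Fenn → Selby → Irby: 1+7+1 = 9
Kelso → Colne → Selby → Irby: 9+2+1 = 12
The minimum is $9 via Kelso → Fenn → Selby → Irby.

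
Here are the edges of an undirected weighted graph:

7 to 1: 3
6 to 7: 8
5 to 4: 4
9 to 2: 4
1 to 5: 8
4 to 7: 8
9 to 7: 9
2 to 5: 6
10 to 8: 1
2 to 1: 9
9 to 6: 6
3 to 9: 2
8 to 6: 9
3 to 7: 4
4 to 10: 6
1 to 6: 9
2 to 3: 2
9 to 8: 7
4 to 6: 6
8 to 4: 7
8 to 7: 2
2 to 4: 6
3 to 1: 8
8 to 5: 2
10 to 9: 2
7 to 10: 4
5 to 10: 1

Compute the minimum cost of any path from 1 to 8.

Shortest distances from 1:
1: 0
7: 3  (via 1)
8: 5  (via 7)
Shortest route: 1–7–8 = 5.

5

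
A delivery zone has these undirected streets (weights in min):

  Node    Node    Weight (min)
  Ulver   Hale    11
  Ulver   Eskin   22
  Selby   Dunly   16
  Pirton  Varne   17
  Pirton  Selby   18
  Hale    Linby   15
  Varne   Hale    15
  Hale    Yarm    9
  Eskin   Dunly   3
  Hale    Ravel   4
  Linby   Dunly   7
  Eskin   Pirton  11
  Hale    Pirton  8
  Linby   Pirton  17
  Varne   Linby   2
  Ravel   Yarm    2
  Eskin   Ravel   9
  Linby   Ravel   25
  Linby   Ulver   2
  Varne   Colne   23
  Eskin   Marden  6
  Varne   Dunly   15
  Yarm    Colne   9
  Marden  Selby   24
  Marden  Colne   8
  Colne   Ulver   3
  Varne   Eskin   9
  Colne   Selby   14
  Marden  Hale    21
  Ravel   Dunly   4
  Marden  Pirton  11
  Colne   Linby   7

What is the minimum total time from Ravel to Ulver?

Shortest distances from Ravel:
Ravel: 0
Yarm: 2  (via Ravel)
Dunly: 4  (via Ravel)
Hale: 4  (via Ravel)
Eskin: 7  (via Dunly)
Colne: 11  (via Yarm)
Linby: 11  (via Dunly)
Pirton: 12  (via Hale)
Marden: 13  (via Eskin)
Varne: 13  (via Linby)
Ulver: 13  (via Linby)
Shortest route: Ravel–Dunly–Linby–Ulver = 13 min.

13 min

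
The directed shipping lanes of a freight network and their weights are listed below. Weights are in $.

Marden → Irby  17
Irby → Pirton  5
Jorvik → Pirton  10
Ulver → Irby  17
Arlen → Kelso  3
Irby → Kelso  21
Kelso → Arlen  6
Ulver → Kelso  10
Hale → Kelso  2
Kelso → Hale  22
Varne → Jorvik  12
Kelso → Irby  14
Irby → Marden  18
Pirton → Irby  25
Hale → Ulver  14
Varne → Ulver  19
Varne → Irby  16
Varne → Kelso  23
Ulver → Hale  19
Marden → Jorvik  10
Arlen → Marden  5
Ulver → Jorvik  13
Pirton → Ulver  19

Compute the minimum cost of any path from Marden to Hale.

$58

Shortest distances from Marden:
Marden: 0
Jorvik: 10  (via Marden)
Irby: 17  (via Marden)
Pirton: 20  (via Jorvik)
Kelso: 38  (via Irby)
Ulver: 39  (via Pirton)
Arlen: 44  (via Kelso)
Hale: 58  (via Ulver)
Shortest route: Marden → Jorvik → Pirton → Ulver → Hale = $58.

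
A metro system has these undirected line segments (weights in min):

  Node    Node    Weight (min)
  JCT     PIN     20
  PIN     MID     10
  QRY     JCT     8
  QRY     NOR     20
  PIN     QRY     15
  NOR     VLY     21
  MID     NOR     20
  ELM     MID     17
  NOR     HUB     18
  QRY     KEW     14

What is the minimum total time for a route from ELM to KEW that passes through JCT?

69 min

Shortest ELM→JCT: ELM → MID → PIN → JCT = 47
Shortest JCT→KEW: JCT → QRY → KEW = 22
Total via JCT: 47 + 22 = 69 min.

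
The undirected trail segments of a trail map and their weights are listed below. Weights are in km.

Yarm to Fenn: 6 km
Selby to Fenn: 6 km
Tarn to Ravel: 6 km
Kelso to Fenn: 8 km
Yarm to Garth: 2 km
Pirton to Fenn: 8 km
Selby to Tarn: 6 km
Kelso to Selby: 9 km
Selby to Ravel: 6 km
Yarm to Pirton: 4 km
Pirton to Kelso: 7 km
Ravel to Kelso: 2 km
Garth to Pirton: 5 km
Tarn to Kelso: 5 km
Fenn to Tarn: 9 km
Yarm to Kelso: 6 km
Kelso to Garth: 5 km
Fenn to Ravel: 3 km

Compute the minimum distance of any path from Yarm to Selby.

Enumerating some paths:
Yarm → Kelso → Ravel → Selby: 6+2+6 = 14
Yarm → Fenn → Selby: 6+6 = 12
The minimum is 12 km via Yarm → Fenn → Selby.

12 km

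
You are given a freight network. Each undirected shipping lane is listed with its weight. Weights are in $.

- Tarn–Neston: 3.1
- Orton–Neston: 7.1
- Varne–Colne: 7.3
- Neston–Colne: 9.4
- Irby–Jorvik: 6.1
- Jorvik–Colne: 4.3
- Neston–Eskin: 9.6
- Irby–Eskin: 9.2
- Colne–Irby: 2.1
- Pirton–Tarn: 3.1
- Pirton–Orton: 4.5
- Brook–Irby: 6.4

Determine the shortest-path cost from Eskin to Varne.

$18.6

Shortest distances from Eskin:
Eskin: 0
Irby: 9.2  (via Eskin)
Neston: 9.6  (via Eskin)
Colne: 11.3  (via Irby)
Tarn: 12.7  (via Neston)
Jorvik: 15.3  (via Irby)
Brook: 15.6  (via Irby)
Pirton: 15.8  (via Tarn)
Orton: 16.7  (via Neston)
Varne: 18.6  (via Colne)
Shortest route: Eskin–Irby–Colne–Varne = $18.6.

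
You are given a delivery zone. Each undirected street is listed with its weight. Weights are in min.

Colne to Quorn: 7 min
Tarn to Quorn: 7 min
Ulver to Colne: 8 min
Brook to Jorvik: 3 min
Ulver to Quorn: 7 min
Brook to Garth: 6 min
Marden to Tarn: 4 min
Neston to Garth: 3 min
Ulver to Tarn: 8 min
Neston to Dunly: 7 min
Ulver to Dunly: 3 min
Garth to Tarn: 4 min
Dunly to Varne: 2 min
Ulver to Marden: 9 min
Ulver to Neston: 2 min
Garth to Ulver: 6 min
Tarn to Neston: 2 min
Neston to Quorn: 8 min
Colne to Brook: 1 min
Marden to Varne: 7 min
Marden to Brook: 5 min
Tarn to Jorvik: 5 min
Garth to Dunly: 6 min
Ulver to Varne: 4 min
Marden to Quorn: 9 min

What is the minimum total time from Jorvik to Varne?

13 min

Settle nodes by increasing distance from Jorvik:
Jorvik: 0
Brook: 3  (via Jorvik)
Colne: 4  (via Brook)
Tarn: 5  (via Jorvik)
Neston: 7  (via Tarn)
Marden: 8  (via Brook)
Ulver: 9  (via Neston)
Garth: 9  (via Brook)
Quorn: 11  (via Colne)
Dunly: 12  (via Ulver)
Varne: 13  (via Ulver)
Shortest route: Jorvik → Tarn → Neston → Ulver → Varne = 13 min.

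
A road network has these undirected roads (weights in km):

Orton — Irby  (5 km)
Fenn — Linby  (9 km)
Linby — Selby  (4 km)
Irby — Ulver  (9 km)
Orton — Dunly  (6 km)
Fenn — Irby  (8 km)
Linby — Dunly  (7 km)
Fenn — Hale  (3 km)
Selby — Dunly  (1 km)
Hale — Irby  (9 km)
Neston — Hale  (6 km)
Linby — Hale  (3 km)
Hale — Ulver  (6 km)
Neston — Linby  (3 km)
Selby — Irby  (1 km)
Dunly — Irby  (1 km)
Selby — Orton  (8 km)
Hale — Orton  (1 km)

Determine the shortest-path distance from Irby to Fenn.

Running Dijkstra from Irby:
Irby: 0
Selby: 1  (via Irby)
Dunly: 1  (via Irby)
Orton: 5  (via Irby)
Linby: 5  (via Selby)
Hale: 6  (via Orton)
Neston: 8  (via Linby)
Fenn: 8  (via Irby)
Shortest route: Irby–Fenn = 8 km.

8 km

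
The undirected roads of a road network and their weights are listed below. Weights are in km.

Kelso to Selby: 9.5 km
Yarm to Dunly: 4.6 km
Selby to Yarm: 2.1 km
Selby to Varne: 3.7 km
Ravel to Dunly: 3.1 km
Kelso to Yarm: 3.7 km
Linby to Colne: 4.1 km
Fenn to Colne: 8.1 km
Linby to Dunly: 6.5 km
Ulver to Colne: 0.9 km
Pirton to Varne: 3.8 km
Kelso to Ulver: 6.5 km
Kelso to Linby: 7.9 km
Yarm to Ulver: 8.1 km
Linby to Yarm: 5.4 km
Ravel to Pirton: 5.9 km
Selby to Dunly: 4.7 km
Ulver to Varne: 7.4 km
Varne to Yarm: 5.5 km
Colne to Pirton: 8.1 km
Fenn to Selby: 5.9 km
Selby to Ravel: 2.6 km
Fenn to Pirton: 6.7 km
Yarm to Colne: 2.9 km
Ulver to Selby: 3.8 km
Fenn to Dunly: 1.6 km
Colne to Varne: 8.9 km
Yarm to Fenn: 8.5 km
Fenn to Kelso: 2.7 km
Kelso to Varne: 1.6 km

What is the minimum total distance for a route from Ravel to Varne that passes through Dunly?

Best Ravel to Dunly: Ravel → Dunly costing 3.1
Shortest Dunly→Varne: Dunly → Fenn → Kelso → Varne = 5.9
Total via Dunly: 3.1 + 5.9 = 9 km.

9 km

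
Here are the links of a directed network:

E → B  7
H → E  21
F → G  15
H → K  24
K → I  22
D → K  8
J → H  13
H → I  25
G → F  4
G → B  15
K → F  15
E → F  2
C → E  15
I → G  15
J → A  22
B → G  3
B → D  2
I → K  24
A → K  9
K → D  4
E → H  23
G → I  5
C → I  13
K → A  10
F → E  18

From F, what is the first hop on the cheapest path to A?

Candidate routes:
F → E → B → D → K → A: 18+7+2+8+10 = 45
F → G → B → D → K → A: 15+15+2+8+10 = 50
Cheapest is F → E → B → D → K → A at 45.
So from F the first move is to E.

E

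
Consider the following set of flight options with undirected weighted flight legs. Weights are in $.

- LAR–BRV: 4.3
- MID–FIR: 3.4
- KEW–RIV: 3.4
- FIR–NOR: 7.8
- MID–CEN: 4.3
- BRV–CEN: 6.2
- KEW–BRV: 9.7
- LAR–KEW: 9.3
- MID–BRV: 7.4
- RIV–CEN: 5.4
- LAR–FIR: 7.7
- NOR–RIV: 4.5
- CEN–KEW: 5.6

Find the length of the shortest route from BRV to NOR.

Running Dijkstra from BRV:
BRV: 0
LAR: 4.3  (via BRV)
CEN: 6.2  (via BRV)
MID: 7.4  (via BRV)
KEW: 9.7  (via BRV)
FIR: 10.8  (via MID)
RIV: 11.6  (via CEN)
NOR: 16.1  (via RIV)
Shortest route: BRV–CEN–RIV–NOR = $16.1.

$16.1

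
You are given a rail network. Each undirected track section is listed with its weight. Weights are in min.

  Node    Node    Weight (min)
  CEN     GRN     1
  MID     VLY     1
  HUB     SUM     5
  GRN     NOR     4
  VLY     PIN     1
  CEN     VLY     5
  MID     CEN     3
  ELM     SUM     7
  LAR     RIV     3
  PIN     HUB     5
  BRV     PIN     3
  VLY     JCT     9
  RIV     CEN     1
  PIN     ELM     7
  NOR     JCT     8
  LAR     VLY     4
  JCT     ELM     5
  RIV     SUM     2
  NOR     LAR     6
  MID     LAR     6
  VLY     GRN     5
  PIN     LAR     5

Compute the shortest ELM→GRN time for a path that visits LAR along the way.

17 min

Shortest ELM→LAR: ELM → PIN → LAR = 12
Shortest LAR→GRN: LAR → RIV → CEN → GRN = 5
Total via LAR: 12 + 5 = 17 min.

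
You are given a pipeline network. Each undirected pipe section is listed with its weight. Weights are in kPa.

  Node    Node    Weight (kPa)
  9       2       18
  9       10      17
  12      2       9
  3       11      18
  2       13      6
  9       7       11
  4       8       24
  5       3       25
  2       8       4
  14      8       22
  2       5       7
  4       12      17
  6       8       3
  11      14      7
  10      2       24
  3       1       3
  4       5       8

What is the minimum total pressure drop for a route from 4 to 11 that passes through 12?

59 kPa

Shortest 4→12: 4–12 = 17
Shortest 12→11: 12–2–8–14–11 = 42
Total via 12: 17 + 42 = 59 kPa.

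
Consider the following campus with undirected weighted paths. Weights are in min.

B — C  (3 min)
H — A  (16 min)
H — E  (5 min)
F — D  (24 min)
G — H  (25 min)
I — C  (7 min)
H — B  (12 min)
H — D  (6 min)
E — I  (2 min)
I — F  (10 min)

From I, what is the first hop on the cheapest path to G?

Compare a few routes:
I → C → B → H → G: 7+3+12+25 = 47
I → E → H → G: 2+5+25 = 32
I → F → D → H → G: 10+24+6+25 = 65
The minimum is 32 min via I → E → H → G.
So from I the first move is to E.

E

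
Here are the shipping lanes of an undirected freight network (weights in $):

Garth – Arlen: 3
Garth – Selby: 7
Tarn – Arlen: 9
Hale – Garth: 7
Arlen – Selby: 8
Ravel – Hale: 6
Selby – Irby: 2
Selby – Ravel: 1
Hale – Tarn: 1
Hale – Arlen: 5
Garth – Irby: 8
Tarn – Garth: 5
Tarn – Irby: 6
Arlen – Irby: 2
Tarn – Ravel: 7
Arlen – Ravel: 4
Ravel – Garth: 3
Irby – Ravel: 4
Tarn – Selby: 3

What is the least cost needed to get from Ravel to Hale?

Candidate routes:
Ravel–Hale: 6 = 6
Ravel–Selby–Tarn–Hale: 1+3+1 = 5
Ravel–Arlen–Hale: 4+5 = 9
Ravel–Tarn–Hale: 7+1 = 8
The minimum is $5 via Ravel–Selby–Tarn–Hale.

$5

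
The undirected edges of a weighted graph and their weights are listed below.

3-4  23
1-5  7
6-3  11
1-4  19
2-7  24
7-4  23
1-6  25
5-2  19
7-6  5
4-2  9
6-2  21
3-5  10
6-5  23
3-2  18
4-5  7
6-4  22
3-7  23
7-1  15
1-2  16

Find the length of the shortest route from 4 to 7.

23

Settle nodes by increasing distance from 4:
4: 0
5: 7  (via 4)
2: 9  (via 4)
1: 14  (via 5)
3: 17  (via 5)
6: 22  (via 4)
7: 23  (via 4)
Shortest route: 4–7 = 23.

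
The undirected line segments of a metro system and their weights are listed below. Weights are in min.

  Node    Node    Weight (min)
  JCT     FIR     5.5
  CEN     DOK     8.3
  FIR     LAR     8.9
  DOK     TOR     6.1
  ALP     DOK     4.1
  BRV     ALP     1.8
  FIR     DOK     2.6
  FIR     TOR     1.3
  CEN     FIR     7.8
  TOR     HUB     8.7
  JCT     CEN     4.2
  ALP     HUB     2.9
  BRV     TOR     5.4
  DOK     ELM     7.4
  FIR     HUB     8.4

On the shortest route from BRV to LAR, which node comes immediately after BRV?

Compare a few routes:
BRV → ALP → DOK → FIR → LAR: 1.8+4.1+2.6+8.9 = 17.4
BRV → ALP → DOK → TOR → FIR → LAR: 1.8+4.1+6.1+1.3+8.9 = 22.2
BRV → TOR → FIR → LAR: 5.4+1.3+8.9 = 15.6
BRV → ALP → HUB → FIR → LAR: 1.8+2.9+8.4+8.9 = 22
The minimum is 15.6 min via BRV → TOR → FIR → LAR.
So from BRV the first move is to TOR.

TOR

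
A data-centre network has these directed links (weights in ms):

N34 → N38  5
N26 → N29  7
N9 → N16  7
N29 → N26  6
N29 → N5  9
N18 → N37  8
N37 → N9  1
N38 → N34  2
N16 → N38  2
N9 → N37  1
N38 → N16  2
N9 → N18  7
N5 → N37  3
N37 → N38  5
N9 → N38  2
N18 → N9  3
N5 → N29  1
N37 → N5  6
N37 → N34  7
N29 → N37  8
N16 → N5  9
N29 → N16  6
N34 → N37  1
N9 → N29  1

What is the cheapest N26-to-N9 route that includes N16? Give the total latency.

Best N26 to N16: N26–N29–N16 costing 13
Shortest N16→N9: N16–N38–N34–N37–N9 = 6
Total via N16: 13 + 6 = 19 ms.

19 ms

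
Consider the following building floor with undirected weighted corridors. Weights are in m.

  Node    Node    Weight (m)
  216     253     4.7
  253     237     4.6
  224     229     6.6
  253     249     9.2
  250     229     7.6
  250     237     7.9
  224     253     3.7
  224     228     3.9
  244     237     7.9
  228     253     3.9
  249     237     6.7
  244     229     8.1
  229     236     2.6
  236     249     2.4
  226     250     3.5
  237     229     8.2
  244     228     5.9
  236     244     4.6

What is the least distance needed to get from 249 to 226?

Candidate routes:
249 - 237 - 250 - 226: 6.7+7.9+3.5 = 18.1
249 - 253 - 237 - 250 - 226: 9.2+4.6+7.9+3.5 = 25.2
249 - 236 - 229 - 250 - 226: 2.4+2.6+7.6+3.5 = 16.1
249 - 236 - 229 - 237 - 250 - 226: 2.4+2.6+8.2+7.9+3.5 = 24.6
Cheapest is 249 - 236 - 229 - 250 - 226 at 16.1 m.

16.1 m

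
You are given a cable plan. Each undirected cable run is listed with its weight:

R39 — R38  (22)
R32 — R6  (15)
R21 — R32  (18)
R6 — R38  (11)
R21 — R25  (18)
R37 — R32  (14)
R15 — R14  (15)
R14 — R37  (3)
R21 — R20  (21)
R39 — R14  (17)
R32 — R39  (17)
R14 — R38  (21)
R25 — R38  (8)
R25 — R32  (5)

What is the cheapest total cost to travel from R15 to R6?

47

Running Dijkstra from R15:
R15: 0
R14: 15  (via R15)
R37: 18  (via R14)
R39: 32  (via R14)
R32: 32  (via R37)
R38: 36  (via R14)
R25: 37  (via R32)
R6: 47  (via R32)
Shortest route: R15 → R14 → R37 → R32 → R6 = 47.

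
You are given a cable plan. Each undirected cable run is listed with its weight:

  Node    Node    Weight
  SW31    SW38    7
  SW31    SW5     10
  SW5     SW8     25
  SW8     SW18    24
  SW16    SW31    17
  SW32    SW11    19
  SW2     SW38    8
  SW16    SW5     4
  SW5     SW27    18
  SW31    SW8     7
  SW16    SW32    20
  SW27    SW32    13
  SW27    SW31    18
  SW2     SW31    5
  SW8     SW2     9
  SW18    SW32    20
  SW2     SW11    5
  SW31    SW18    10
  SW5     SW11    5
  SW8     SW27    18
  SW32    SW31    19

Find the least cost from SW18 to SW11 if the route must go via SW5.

Shortest SW18→SW5: SW18 → SW31 → SW5 = 20
Shortest SW5→SW11: SW5 → SW11 = 5
Total via SW5: 20 + 5 = 25.

25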